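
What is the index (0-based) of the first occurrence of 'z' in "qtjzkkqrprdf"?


Input string: 'qtjzkkqrprdf'
Target: 'z'
Scanning left to right: s[0]='q', s[1]='t', s[2]='j', s[3]='z'
First match at index: 3


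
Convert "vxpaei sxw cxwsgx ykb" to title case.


Input string: 'vxpaei sxw cxwsgx ykb'
Operation: capitalize first letter of each word
Word transformations: 'vxpaei'->'Vxpaei', 'sxw'->'Sxw', 'cxwsgx'->'Cxwsgx', 'ykb'->'Ykb'
Result: Vxpaei Sxw Cxwsgx Ykb


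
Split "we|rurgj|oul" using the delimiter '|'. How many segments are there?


Input string: 'we|rurgj|oul'
Delimiter: '|'
Split result: 'we', 'rurgj', 'oul'
Number of parts: 3


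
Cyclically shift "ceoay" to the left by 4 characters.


Input: 'ceoay', shift = 4
Operation: split at index 4 and swap parts
Front part s[0:4] = 'ceoa'
Back part s[4:] = 'y'
Rotated = back + front = 'y' + 'ceoa'
Result: yceoa


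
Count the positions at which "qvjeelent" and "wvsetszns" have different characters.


String 1: 'qvjeelent'
String 2: 'wvsetszns'
Compare each position: pos 0: 'q'!='w', pos 1: 'v'=='v', pos 2: 'j'!='s', pos 3: 'e'=='e', pos 4: 'e'!='t', pos 5: 'l'!='s', pos 6: 'e'!='z', pos 7: 'n'=='n', pos 8: 't'!='s'
Differing positions: 6
Hamming distance: 6


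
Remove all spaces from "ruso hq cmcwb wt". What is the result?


Input string: 'ruso hq cmcwb wt'
Operation: remove all spaces
Words: 'ruso', 'hq', 'cmcwb', 'wt'
Join without spaces: rusohqcmcwbwt


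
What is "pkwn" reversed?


Input string: 'pkwn'
Operation: reverse character order
Original order: 'p' -> 'k' -> 'w' -> 'n'
Reversed order: 'n' -> 'w' -> 'k' -> 'p'
Result: nwkp


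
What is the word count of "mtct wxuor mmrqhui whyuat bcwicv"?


Input string: 'mtct wxuor mmrqhui whyuat bcwicv'
Operation: split by spaces
Words found: 'mtct', 'wxuor', 'mmrqhui', 'whyuat', 'bcwicv'
Word count: 5


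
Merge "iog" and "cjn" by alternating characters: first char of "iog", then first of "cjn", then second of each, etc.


String 1: 'iog'
String 2: 'cjn'
Operation: alternate characters
Pairs: 'i'+'c', 'o'+'j', 'g'+'n'
Result: icojgn


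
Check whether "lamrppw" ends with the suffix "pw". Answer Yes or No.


Input string: 'lamrppw'
Suffix to check: 'pw'
Last 2 characters of input: 'pw'
Match: True
Result: Yes


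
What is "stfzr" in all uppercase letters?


Input string: 'stfzr'
Operation: convert each letter to uppercase
Mapping: 's'->'S', 't'->'T', 'f'->'F', 'z'->'Z', 'r'->'R'
Result: STFZR


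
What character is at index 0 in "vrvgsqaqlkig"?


Input string: 'vrvgsqaqlkig'
Operation: get character at index 0
Index mapping: s[0]='v'
Result: 'v'


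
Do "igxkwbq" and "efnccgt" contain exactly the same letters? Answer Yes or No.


String 1: 'igxkwbq' -> sorted: 'bgikqwx'
String 2: 'efnccgt' -> sorted: 'ccefgnt'
Compare sorted forms: 'bgikqwx' != 'ccefgnt'
Anagram: No


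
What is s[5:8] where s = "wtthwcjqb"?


Input string: 'wtthwcjqb'
Operation: slice [5:8]
Extract characters: s[5]='c', s[6]='j', s[7]='q'
Result: cjq


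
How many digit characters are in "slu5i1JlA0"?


Input string: 'slu5i1JlA0'
Operation: count digit characters (0-9)
Scan: 's', 'l', 'u', '5'(digit), 'i', '1'(digit), 'J', 'l', 'A', '0'(digit)
Digits found: 3
Result: 3


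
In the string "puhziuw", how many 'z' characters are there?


Input string: 'puhziuw'
Target character: 'z'
Scan each position: s[3]='z'
Matches found at indices: 3
Total: 1


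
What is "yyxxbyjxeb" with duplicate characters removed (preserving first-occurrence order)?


Input: 'yyxxbyjxeb'
Operation: keep first occurrence of each character
Scan: s[0]='y' new -> keep; s[1]='y' seen -> skip; s[2]='x' new -> keep; s[3]='x' seen -> skip; s[4]='b' new -> keep; s[5]='y' seen -> skip; s[6]='j' new -> keep; s[7]='x' seen -> skip; s[8]='e' new -> keep; s[9]='b' seen -> skip
Result: yxbje


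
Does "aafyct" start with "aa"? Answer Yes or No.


Input string: 'aafyct'
Prefix to check: 'aa'
First 2 characters of input: 'aa'
Match: True
Result: Yes


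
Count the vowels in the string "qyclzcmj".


Input string: 'qyclzcmj'
Operation: count vowels (a, e, i, o, u)
Scan: s[0]='q', s[1]='y', s[2]='c', s[3]='l', s[4]='z', s[5]='c', s[6]='m', s[7]='j'
Vowels found: 0
Result: 0


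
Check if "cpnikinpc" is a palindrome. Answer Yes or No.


Input string: 'cpnikinpc'
Reversed: 'cpnikinpc'
Compare pairs: s[0]='c' vs s[8]='c' (match), s[1]='p' vs s[7]='p' (match), s[2]='n' vs s[6]='n' (match), s[3]='i' vs s[5]='i' (match)
Palindrome: Yes


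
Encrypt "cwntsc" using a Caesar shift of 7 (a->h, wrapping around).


Input: 'cwntsc', shift = 7
Operation: for each letter, (position + 7) mod 26
Mapping: 'c'(2+7=9)->'j', 'w'(22+7=29, 29 mod 26=3)->'d', 'n'(13+7=20)->'u', 't'(19+7=26, 26 mod 26=0)->'a', 's'(18+7=25)->'z', 'c'(2+7=9)->'j'
Result: jduazj


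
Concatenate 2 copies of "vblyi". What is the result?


Input string: 'vblyi'
Operation: repeat 2 times
Concatenation: 'vblyi' + 'vblyi'
Result: vblyivblyi


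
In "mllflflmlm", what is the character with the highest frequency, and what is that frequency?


Input: 'mllflflmlm'
Operation: tally each character
Counts: 'f':2, 'l':5, 'm':3
Maximum: 'l' appears 5 times


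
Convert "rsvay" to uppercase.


Input string: 'rsvay'
Operation: convert each letter to uppercase
Mapping: 'r'->'R', 's'->'S', 'v'->'V', 'a'->'A', 'y'->'Y'
Result: RSVAY


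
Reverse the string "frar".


Input string: 'frar'
Operation: reverse character order
Original order: 'f' -> 'r' -> 'a' -> 'r'
Reversed order: 'r' -> 'a' -> 'r' -> 'f'
Result: rarf


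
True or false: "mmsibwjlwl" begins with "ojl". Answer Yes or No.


Input string: 'mmsibwjlwl'
Prefix to check: 'ojl'
First 3 characters of input: 'mms'
Match: False
Result: No


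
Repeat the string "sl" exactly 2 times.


Input string: 'sl'
Operation: repeat 2 times
Concatenation: 'sl' + 'sl'
Result: slsl


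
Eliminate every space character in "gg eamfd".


Input string: 'gg eamfd'
Operation: remove all spaces
Words: 'gg', 'eamfd'
Join without spaces: ggeamfd


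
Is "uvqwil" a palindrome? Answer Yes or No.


Input string: 'uvqwil'
Reversed: 'liwqvu'
Compare pairs: s[0]='u' vs s[5]='l' (mismatch), s[1]='v' vs s[4]='i' (mismatch), s[2]='q' vs s[3]='w' (mismatch)
Palindrome: No


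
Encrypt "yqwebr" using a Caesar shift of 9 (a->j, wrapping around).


Input: 'yqwebr', shift = 9
Operation: for each letter, (position + 9) mod 26
Mapping: 'y'(24+9=33, 33 mod 26=7)->'h', 'q'(16+9=25)->'z', 'w'(22+9=31, 31 mod 26=5)->'f', 'e'(4+9=13)->'n', 'b'(1+9=10)->'k', 'r'(17+9=26, 26 mod 26=0)->'a'
Result: hzfnka


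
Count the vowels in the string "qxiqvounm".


Input string: 'qxiqvounm'
Operation: count vowels (a, e, i, o, u)
Scan: s[0]='q', s[1]='x', s[2]='i' (vowel), s[3]='q', s[4]='v', s[5]='o' (vowel), s[6]='u' (vowel), s[7]='n', s[8]='m'
Vowels found: 3
Result: 3


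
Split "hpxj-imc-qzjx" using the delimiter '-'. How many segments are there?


Input string: 'hpxj-imc-qzjx'
Delimiter: '-'
Split result: 'hpxj', 'imc', 'qzjx'
Number of parts: 3


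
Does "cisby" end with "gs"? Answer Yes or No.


Input string: 'cisby'
Suffix to check: 'gs'
Last 2 characters of input: 'by'
Match: False
Result: No


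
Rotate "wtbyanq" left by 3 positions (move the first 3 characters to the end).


Input: 'wtbyanq', shift = 3
Operation: split at index 3 and swap parts
Front part s[0:3] = 'wtb'
Back part s[3:] = 'yanq'
Rotated = back + front = 'yanq' + 'wtb'
Result: yanqwtb


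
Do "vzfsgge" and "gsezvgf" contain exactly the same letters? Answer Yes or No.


String 1: 'vzfsgge' -> sorted: 'efggsvz'
String 2: 'gsezvgf' -> sorted: 'efggsvz'
Compare sorted forms: 'efggsvz' == 'efggsvz'
Anagram: Yes


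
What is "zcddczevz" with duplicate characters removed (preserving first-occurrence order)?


Input: 'zcddczevz'
Operation: keep first occurrence of each character
Scan: s[0]='z' new -> keep; s[1]='c' new -> keep; s[2]='d' new -> keep; s[3]='d' seen -> skip; s[4]='c' seen -> skip; s[5]='z' seen -> skip; s[6]='e' new -> keep; s[7]='v' new -> keep; s[8]='z' seen -> skip
Result: zcdev


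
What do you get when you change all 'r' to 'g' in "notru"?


Input string: 'notru'
Operation: replace 'r' with 'g'
Positions of 'r': 3
After replacement: notgu


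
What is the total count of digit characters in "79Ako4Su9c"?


Input string: '79Ako4Su9c'
Operation: count digit characters (0-9)
Scan: '7'(digit), '9'(digit), 'A', 'k', 'o', '4'(digit), 'S', 'u', '9'(digit), 'c'
Digits found: 4
Result: 4


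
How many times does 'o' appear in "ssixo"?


Input string: 'ssixo'
Target character: 'o'
Scan each position: s[4]='o'
Matches found at indices: 4
Total: 1


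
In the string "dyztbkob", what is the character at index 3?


Input string: 'dyztbkob'
Operation: get character at index 3
Index mapping: s[0]='d', s[1]='y', s[2]='z', s[3]='t'
Result: 't'


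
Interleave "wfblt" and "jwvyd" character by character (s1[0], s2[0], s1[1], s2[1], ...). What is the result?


String 1: 'wfblt'
String 2: 'jwvyd'
Operation: alternate characters
Pairs: 'w'+'j', 'f'+'w', 'b'+'v', 'l'+'y', 't'+'d'
Result: wjfwbvlytd


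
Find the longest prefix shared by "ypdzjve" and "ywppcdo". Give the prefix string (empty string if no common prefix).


String 1: 'ypdzjve'
String 2: 'ywppcdo'
Compare position by position:
pos 0: 'y' vs 'y' match
pos 1: 'p' vs 'w' differ -> stop
Longest common prefix: "y" (length 1)


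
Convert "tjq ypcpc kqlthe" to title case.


Input string: 'tjq ypcpc kqlthe'
Operation: capitalize first letter of each word
Word transformations: 'tjq'->'Tjq', 'ypcpc'->'Ypcpc', 'kqlthe'->'Kqlthe'
Result: Tjq Ypcpc Kqlthe


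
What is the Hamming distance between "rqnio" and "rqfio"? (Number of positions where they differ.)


String 1: 'rqnio'
String 2: 'rqfio'
Compare each position: pos 0: 'r'=='r', pos 1: 'q'=='q', pos 2: 'n'!='f', pos 3: 'i'=='i', pos 4: 'o'=='o'
Differing positions: 1
Hamming distance: 1


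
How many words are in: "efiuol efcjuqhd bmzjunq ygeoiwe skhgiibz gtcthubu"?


Input string: 'efiuol efcjuqhd bmzjunq ygeoiwe skhgiibz gtcthubu'
Operation: split by spaces
Words found: 'efiuol', 'efcjuqhd', 'bmzjunq', 'ygeoiwe', 'skhgiibz', 'gtcthubu'
Word count: 6


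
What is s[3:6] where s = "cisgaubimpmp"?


Input string: 'cisgaubimpmp'
Operation: slice [3:6]
Extract characters: s[3]='g', s[4]='a', s[5]='u'
Result: gau


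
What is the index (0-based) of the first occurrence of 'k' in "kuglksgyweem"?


Input string: 'kuglksgyweem'
Target: 'k'
Scanning left to right: s[0]='k'
First match at index: 0


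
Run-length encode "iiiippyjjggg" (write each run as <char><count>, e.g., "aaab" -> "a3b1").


Input: 'iiiippyjjggg'
Operation: identify consecutive runs
Runs: 'iiii' -> i4, 'pp' -> p2, 'y' -> y1, 'jj' -> j2, 'ggg' -> g3
Encoded: i4p2y1j2g3


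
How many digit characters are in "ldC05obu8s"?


Input string: 'ldC05obu8s'
Operation: count digit characters (0-9)
Scan: 'l', 'd', 'C', '0'(digit), '5'(digit), 'o', 'b', 'u', '8'(digit), 's'
Digits found: 3
Result: 3


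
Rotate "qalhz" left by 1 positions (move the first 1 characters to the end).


Input: 'qalhz', shift = 1
Operation: split at index 1 and swap parts
Front part s[0:1] = 'q'
Back part s[1:] = 'alhz'
Rotated = back + front = 'alhz' + 'q'
Result: alhzq


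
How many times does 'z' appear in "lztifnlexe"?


Input string: 'lztifnlexe'
Target character: 'z'
Scan each position: s[1]='z'
Matches found at indices: 1
Total: 1


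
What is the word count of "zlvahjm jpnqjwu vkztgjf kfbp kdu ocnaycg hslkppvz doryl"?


Input string: 'zlvahjm jpnqjwu vkztgjf kfbp kdu ocnaycg hslkppvz doryl'
Operation: split by spaces
Words found: 'zlvahjm', 'jpnqjwu', 'vkztgjf', 'kfbp', 'kdu', 'ocnaycg', 'hslkppvz', 'doryl'
Word count: 8


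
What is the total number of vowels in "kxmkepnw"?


Input string: 'kxmkepnw'
Operation: count vowels (a, e, i, o, u)
Scan: s[0]='k', s[1]='x', s[2]='m', s[3]='k', s[4]='e' (vowel), s[5]='p', s[6]='n', s[7]='w'
Vowels found: 1
Result: 1


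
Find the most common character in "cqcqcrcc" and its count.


Input: 'cqcqcrcc'
Operation: tally each character
Counts: 'c':5, 'q':2, 'r':1
Maximum: 'c' appears 5 times


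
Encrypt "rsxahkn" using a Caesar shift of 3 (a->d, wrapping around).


Input: 'rsxahkn', shift = 3
Operation: for each letter, (position + 3) mod 26
Mapping: 'r'(17+3=20)->'u', 's'(18+3=21)->'v', 'x'(23+3=26, 26 mod 26=0)->'a', 'a'(0+3=3)->'d', 'h'(7+3=10)->'k', 'k'(10+3=13)->'n', 'n'(13+3=16)->'q'
Result: uvadknq


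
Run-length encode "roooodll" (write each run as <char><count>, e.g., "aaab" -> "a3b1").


Input: 'roooodll'
Operation: identify consecutive runs
Runs: 'r' -> r1, 'oooo' -> o4, 'd' -> d1, 'll' -> l2
Encoded: r1o4d1l2


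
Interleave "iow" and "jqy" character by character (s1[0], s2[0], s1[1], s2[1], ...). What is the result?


String 1: 'iow'
String 2: 'jqy'
Operation: alternate characters
Pairs: 'i'+'j', 'o'+'q', 'w'+'y'
Result: ijoqwy


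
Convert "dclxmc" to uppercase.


Input string: 'dclxmc'
Operation: convert each letter to uppercase
Mapping: 'd'->'D', 'c'->'C', 'l'->'L', 'x'->'X', 'm'->'M', 'c'->'C'
Result: DCLXMC


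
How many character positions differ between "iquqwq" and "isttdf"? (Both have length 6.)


String 1: 'iquqwq'
String 2: 'isttdf'
Compare each position: pos 0: 'i'=='i', pos 1: 'q'!='s', pos 2: 'u'!='t', pos 3: 'q'!='t', pos 4: 'w'!='d', pos 5: 'q'!='f'
Differing positions: 5
Hamming distance: 5


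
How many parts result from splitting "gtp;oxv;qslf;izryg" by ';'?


Input string: 'gtp;oxv;qslf;izryg'
Delimiter: ';'
Split result: 'gtp', 'oxv', 'qslf', 'izryg'
Number of parts: 4


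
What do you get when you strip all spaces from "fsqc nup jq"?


Input string: 'fsqc nup jq'
Operation: remove all spaces
Words: 'fsqc', 'nup', 'jq'
Join without spaces: fsqcnupjq


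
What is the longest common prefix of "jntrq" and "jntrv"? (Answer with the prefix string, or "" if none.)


String 1: 'jntrq'
String 2: 'jntrv'
Compare position by position:
pos 0: 'j' vs 'j' match
pos 1: 'n' vs 'n' match
pos 2: 't' vs 't' match
pos 3: 'r' vs 'r' match
pos 4: 'q' vs 'v' differ -> stop
Longest common prefix: "jntr" (length 4)


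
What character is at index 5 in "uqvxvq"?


Input string: 'uqvxvq'
Operation: get character at index 5
Index mapping: s[0]='u', s[1]='q', s[2]='v', s[3]='x', s[4]='v', s[5]='q'
Result: 'q'


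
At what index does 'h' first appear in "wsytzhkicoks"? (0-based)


Input string: 'wsytzhkicoks'
Target: 'h'
Scanning left to right: s[0]='w', s[1]='s', s[2]='y', s[3]='t', s[4]='z', s[5]='h'
First match at index: 5


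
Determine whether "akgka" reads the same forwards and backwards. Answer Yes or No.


Input string: 'akgka'
Reversed: 'akgka'
Compare pairs: s[0]='a' vs s[4]='a' (match), s[1]='k' vs s[3]='k' (match)
Palindrome: Yes


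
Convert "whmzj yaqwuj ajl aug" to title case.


Input string: 'whmzj yaqwuj ajl aug'
Operation: capitalize first letter of each word
Word transformations: 'whmzj'->'Whmzj', 'yaqwuj'->'Yaqwuj', 'ajl'->'Ajl', 'aug'->'Aug'
Result: Whmzj Yaqwuj Ajl Aug


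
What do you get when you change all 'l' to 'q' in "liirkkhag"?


Input string: 'liirkkhag'
Operation: replace 'l' with 'q'
Positions of 'l': 0
After replacement: qiirkkhag


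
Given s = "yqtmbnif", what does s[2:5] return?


Input string: 'yqtmbnif'
Operation: slice [2:5]
Extract characters: s[2]='t', s[3]='m', s[4]='b'
Result: tmb


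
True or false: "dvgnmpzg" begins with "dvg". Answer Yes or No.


Input string: 'dvgnmpzg'
Prefix to check: 'dvg'
First 3 characters of input: 'dvg'
Match: True
Result: Yes


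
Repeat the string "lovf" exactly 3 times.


Input string: 'lovf'
Operation: repeat 3 times
Concatenation: 'lovf' + 'lovf' + 'lovf'
Result: lovflovflovf


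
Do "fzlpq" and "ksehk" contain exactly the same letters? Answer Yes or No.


String 1: 'fzlpq' -> sorted: 'flpqz'
String 2: 'ksehk' -> sorted: 'ehkks'
Compare sorted forms: 'flpqz' != 'ehkks'
Anagram: No


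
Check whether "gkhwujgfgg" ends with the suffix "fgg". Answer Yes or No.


Input string: 'gkhwujgfgg'
Suffix to check: 'fgg'
Last 3 characters of input: 'fgg'
Match: True
Result: Yes


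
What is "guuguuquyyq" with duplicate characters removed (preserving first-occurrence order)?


Input: 'guuguuquyyq'
Operation: keep first occurrence of each character
Scan: s[0]='g' new -> keep; s[1]='u' new -> keep; s[2]='u' seen -> skip; s[3]='g' seen -> skip; s[4]='u' seen -> skip; s[5]='u' seen -> skip; s[6]='q' new -> keep; s[7]='u' seen -> skip; s[8]='y' new -> keep; s[9]='y' seen -> skip; s[10]='q' seen -> skip
Result: guqy


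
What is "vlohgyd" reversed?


Input string: 'vlohgyd'
Operation: reverse character order
Original order: 'v' -> 'l' -> 'o' -> 'h' -> 'g' -> 'y' -> 'd'
Reversed order: 'd' -> 'y' -> 'g' -> 'h' -> 'o' -> 'l' -> 'v'
Result: dygholv


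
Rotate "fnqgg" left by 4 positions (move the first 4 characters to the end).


Input: 'fnqgg', shift = 4
Operation: split at index 4 and swap parts
Front part s[0:4] = 'fnqg'
Back part s[4:] = 'g'
Rotated = back + front = 'g' + 'fnqg'
Result: gfnqg


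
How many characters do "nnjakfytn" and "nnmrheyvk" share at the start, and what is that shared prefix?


String 1: 'nnjakfytn'
String 2: 'nnmrheyvk'
Compare position by position:
pos 0: 'n' vs 'n' match
pos 1: 'n' vs 'n' match
pos 2: 'j' vs 'm' differ -> stop
Longest common prefix: "nn" (length 2)


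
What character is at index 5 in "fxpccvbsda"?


Input string: 'fxpccvbsda'
Operation: get character at index 5
Index mapping: s[0]='f', s[1]='x', s[2]='p', s[3]='c', s[4]='c', s[5]='v'
Result: 'v'


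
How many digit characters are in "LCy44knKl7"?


Input string: 'LCy44knKl7'
Operation: count digit characters (0-9)
Scan: 'L', 'C', 'y', '4'(digit), '4'(digit), 'k', 'n', 'K', 'l', '7'(digit)
Digits found: 3
Result: 3


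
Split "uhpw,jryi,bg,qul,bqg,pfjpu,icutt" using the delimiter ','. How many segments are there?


Input string: 'uhpw,jryi,bg,qul,bqg,pfjpu,icutt'
Delimiter: ','
Split result: 'uhpw', 'jryi', 'bg', 'qul', 'bqg', 'pfjpu', 'icutt'
Number of parts: 7


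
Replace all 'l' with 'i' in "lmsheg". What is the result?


Input string: 'lmsheg'
Operation: replace 'l' with 'i'
Positions of 'l': 0
After replacement: imsheg


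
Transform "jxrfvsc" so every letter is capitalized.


Input string: 'jxrfvsc'
Operation: convert each letter to uppercase
Mapping: 'j'->'J', 'x'->'X', 'r'->'R', 'f'->'F', 'v'->'V', 's'->'S', 'c'->'C'
Result: JXRFVSC


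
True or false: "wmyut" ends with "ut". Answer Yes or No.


Input string: 'wmyut'
Suffix to check: 'ut'
Last 2 characters of input: 'ut'
Match: True
Result: Yes


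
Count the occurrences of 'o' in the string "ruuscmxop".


Input string: 'ruuscmxop'
Target character: 'o'
Scan each position: s[7]='o'
Matches found at indices: 7
Total: 1


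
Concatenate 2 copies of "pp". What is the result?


Input string: 'pp'
Operation: repeat 2 times
Concatenation: 'pp' + 'pp'
Result: pppp


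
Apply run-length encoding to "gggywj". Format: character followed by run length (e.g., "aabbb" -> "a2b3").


Input: 'gggywj'
Operation: identify consecutive runs
Runs: 'ggg' -> g3, 'y' -> y1, 'w' -> w1, 'j' -> j1
Encoded: g3y1w1j1


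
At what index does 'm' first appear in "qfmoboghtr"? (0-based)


Input string: 'qfmoboghtr'
Target: 'm'
Scanning left to right: s[0]='q', s[1]='f', s[2]='m'
First match at index: 2


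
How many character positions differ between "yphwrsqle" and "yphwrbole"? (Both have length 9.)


String 1: 'yphwrsqle'
String 2: 'yphwrbole'
Compare each position: pos 0: 'y'=='y', pos 1: 'p'=='p', pos 2: 'h'=='h', pos 3: 'w'=='w', pos 4: 'r'=='r', pos 5: 's'!='b', pos 6: 'q'!='o', pos 7: 'l'=='l', pos 8: 'e'=='e'
Differing positions: 2
Hamming distance: 2


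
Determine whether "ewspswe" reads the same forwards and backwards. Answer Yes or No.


Input string: 'ewspswe'
Reversed: 'ewspswe'
Compare pairs: s[0]='e' vs s[6]='e' (match), s[1]='w' vs s[5]='w' (match), s[2]='s' vs s[4]='s' (match)
Palindrome: Yes


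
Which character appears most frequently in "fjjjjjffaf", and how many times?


Input: 'fjjjjjffaf'
Operation: tally each character
Counts: 'a':1, 'f':4, 'j':5
Maximum: 'j' appears 5 times


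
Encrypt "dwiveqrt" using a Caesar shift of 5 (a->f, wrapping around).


Input: 'dwiveqrt', shift = 5
Operation: for each letter, (position + 5) mod 26
Mapping: 'd'(3+5=8)->'i', 'w'(22+5=27, 27 mod 26=1)->'b', 'i'(8+5=13)->'n', 'v'(21+5=26, 26 mod 26=0)->'a', 'e'(4+5=9)->'j', 'q'(16+5=21)->'v', 'r'(17+5=22)->'w', 't'(19+5=24)->'y'
Result: ibnajvwy


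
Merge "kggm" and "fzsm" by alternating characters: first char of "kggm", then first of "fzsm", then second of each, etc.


String 1: 'kggm'
String 2: 'fzsm'
Operation: alternate characters
Pairs: 'k'+'f', 'g'+'z', 'g'+'s', 'm'+'m'
Result: kfgzgsmm


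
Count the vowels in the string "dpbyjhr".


Input string: 'dpbyjhr'
Operation: count vowels (a, e, i, o, u)
Scan: s[0]='d', s[1]='p', s[2]='b', s[3]='y', s[4]='j', s[5]='h', s[6]='r'
Vowels found: 0
Result: 0


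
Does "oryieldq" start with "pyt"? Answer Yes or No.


Input string: 'oryieldq'
Prefix to check: 'pyt'
First 3 characters of input: 'ory'
Match: False
Result: No


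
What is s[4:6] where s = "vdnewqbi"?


Input string: 'vdnewqbi'
Operation: slice [4:6]
Extract characters: s[4]='w', s[5]='q'
Result: wq


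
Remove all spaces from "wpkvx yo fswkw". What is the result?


Input string: 'wpkvx yo fswkw'
Operation: remove all spaces
Words: 'wpkvx', 'yo', 'fswkw'
Join without spaces: wpkvxyofswkw


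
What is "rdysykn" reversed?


Input string: 'rdysykn'
Operation: reverse character order
Original order: 'r' -> 'd' -> 'y' -> 's' -> 'y' -> 'k' -> 'n'
Reversed order: 'n' -> 'k' -> 'y' -> 's' -> 'y' -> 'd' -> 'r'
Result: nkysydr


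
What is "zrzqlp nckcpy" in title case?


Input string: 'zrzqlp nckcpy'
Operation: capitalize first letter of each word
Word transformations: 'zrzqlp'->'Zrzqlp', 'nckcpy'->'Nckcpy'
Result: Zrzqlp Nckcpy


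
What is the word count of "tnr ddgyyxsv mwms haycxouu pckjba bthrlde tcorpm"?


Input string: 'tnr ddgyyxsv mwms haycxouu pckjba bthrlde tcorpm'
Operation: split by spaces
Words found: 'tnr', 'ddgyyxsv', 'mwms', 'haycxouu', 'pckjba', 'bthrlde', 'tcorpm'
Word count: 7


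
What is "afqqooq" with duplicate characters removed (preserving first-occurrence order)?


Input: 'afqqooq'
Operation: keep first occurrence of each character
Scan: s[0]='a' new -> keep; s[1]='f' new -> keep; s[2]='q' new -> keep; s[3]='q' seen -> skip; s[4]='o' new -> keep; s[5]='o' seen -> skip; s[6]='q' seen -> skip
Result: afqo


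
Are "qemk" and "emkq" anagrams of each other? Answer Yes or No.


String 1: 'qemk' -> sorted: 'ekmq'
String 2: 'emkq' -> sorted: 'ekmq'
Compare sorted forms: 'ekmq' == 'ekmq'
Anagram: Yes


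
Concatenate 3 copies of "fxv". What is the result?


Input string: 'fxv'
Operation: repeat 3 times
Concatenation: 'fxv' + 'fxv' + 'fxv'
Result: fxvfxvfxv


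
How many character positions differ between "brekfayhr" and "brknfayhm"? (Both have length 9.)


String 1: 'brekfayhr'
String 2: 'brknfayhm'
Compare each position: pos 0: 'b'=='b', pos 1: 'r'=='r', pos 2: 'e'!='k', pos 3: 'k'!='n', pos 4: 'f'=='f', pos 5: 'a'=='a', pos 6: 'y'=='y', pos 7: 'h'=='h', pos 8: 'r'!='m'
Differing positions: 3
Hamming distance: 3


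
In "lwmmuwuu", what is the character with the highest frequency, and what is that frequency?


Input: 'lwmmuwuu'
Operation: tally each character
Counts: 'l':1, 'm':2, 'u':3, 'w':2
Maximum: 'u' appears 3 times


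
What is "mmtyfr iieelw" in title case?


Input string: 'mmtyfr iieelw'
Operation: capitalize first letter of each word
Word transformations: 'mmtyfr'->'Mmtyfr', 'iieelw'->'Iieelw'
Result: Mmtyfr Iieelw


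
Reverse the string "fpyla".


Input string: 'fpyla'
Operation: reverse character order
Original order: 'f' -> 'p' -> 'y' -> 'l' -> 'a'
Reversed order: 'a' -> 'l' -> 'y' -> 'p' -> 'f'
Result: alypf


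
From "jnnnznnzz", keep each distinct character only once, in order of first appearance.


Input: 'jnnnznnzz'
Operation: keep first occurrence of each character
Scan: s[0]='j' new -> keep; s[1]='n' new -> keep; s[2]='n' seen -> skip; s[3]='n' seen -> skip; s[4]='z' new -> keep; s[5]='n' seen -> skip; s[6]='n' seen -> skip; s[7]='z' seen -> skip; s[8]='z' seen -> skip
Result: jnz


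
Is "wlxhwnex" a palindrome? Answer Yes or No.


Input string: 'wlxhwnex'
Reversed: 'xenwhxlw'
Compare pairs: s[0]='w' vs s[7]='x' (mismatch), s[1]='l' vs s[6]='e' (mismatch), s[2]='x' vs s[5]='n' (mismatch), s[3]='h' vs s[4]='w' (mismatch)
Palindrome: No


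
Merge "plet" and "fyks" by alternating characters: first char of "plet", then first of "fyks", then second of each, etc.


String 1: 'plet'
String 2: 'fyks'
Operation: alternate characters
Pairs: 'p'+'f', 'l'+'y', 'e'+'k', 't'+'s'
Result: pflyekts


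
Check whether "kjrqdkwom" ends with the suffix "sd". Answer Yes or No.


Input string: 'kjrqdkwom'
Suffix to check: 'sd'
Last 2 characters of input: 'om'
Match: False
Result: No


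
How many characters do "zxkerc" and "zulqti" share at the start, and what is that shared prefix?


String 1: 'zxkerc'
String 2: 'zulqti'
Compare position by position:
pos 0: 'z' vs 'z' match
pos 1: 'x' vs 'u' differ -> stop
Longest common prefix: "z" (length 1)


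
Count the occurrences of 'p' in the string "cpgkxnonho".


Input string: 'cpgkxnonho'
Target character: 'p'
Scan each position: s[1]='p'
Matches found at indices: 1
Total: 1


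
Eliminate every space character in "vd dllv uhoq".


Input string: 'vd dllv uhoq'
Operation: remove all spaces
Words: 'vd', 'dllv', 'uhoq'
Join without spaces: vddllvuhoq


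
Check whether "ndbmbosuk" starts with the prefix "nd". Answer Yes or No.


Input string: 'ndbmbosuk'
Prefix to check: 'nd'
First 2 characters of input: 'nd'
Match: True
Result: Yes


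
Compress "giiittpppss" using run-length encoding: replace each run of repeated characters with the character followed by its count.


Input: 'giiittpppss'
Operation: identify consecutive runs
Runs: 'g' -> g1, 'iii' -> i3, 'tt' -> t2, 'ppp' -> p3, 'ss' -> s2
Encoded: g1i3t2p3s2


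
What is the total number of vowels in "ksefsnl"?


Input string: 'ksefsnl'
Operation: count vowels (a, e, i, o, u)
Scan: s[0]='k', s[1]='s', s[2]='e' (vowel), s[3]='f', s[4]='s', s[5]='n', s[6]='l'
Vowels found: 1
Result: 1


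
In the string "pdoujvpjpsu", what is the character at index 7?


Input string: 'pdoujvpjpsu'
Operation: get character at index 7
Index mapping: s[0]='p', s[1]='d', s[2]='o', s[3]='u', s[4]='j', s[5]='v', s[6]='p', s[7]='j'
Result: 'j'


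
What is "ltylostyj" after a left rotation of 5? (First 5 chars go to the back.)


Input: 'ltylostyj', shift = 5
Operation: split at index 5 and swap parts
Front part s[0:5] = 'ltylo'
Back part s[5:] = 'styj'
Rotated = back + front = 'styj' + 'ltylo'
Result: styjltylo


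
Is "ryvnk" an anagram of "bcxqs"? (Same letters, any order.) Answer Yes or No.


String 1: 'bcxqs' -> sorted: 'bcqsx'
String 2: 'ryvnk' -> sorted: 'knrvy'
Compare sorted forms: 'bcqsx' != 'knrvy'
Anagram: No


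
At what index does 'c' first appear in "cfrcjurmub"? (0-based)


Input string: 'cfrcjurmub'
Target: 'c'
Scanning left to right: s[0]='c'
First match at index: 0


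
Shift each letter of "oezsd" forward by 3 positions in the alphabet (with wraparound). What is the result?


Input: 'oezsd', shift = 3
Operation: for each letter, (position + 3) mod 26
Mapping: 'o'(14+3=17)->'r', 'e'(4+3=7)->'h', 'z'(25+3=28, 28 mod 26=2)->'c', 's'(18+3=21)->'v', 'd'(3+3=6)->'g'
Result: rhcvg


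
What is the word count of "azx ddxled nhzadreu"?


Input string: 'azx ddxled nhzadreu'
Operation: split by spaces
Words found: 'azx', 'ddxled', 'nhzadreu'
Word count: 3


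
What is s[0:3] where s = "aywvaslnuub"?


Input string: 'aywvaslnuub'
Operation: slice [0:3]
Extract characters: s[0]='a', s[1]='y', s[2]='w'
Result: ayw


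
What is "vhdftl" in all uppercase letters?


Input string: 'vhdftl'
Operation: convert each letter to uppercase
Mapping: 'v'->'V', 'h'->'H', 'd'->'D', 'f'->'F', 't'->'T', 'l'->'L'
Result: VHDFTL


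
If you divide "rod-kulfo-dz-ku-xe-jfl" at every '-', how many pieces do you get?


Input string: 'rod-kulfo-dz-ku-xe-jfl'
Delimiter: '-'
Split result: 'rod', 'kulfo', 'dz', 'ku', 'xe', 'jfl'
Number of parts: 6


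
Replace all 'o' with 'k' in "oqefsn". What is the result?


Input string: 'oqefsn'
Operation: replace 'o' with 'k'
Positions of 'o': 0
After replacement: kqefsn


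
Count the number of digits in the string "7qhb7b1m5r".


Input string: '7qhb7b1m5r'
Operation: count digit characters (0-9)
Scan: '7'(digit), 'q', 'h', 'b', '7'(digit), 'b', '1'(digit), 'm', '5'(digit), 'r'
Digits found: 4
Result: 4


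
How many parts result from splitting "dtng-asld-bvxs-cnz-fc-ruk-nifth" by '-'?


Input string: 'dtng-asld-bvxs-cnz-fc-ruk-nifth'
Delimiter: '-'
Split result: 'dtng', 'asld', 'bvxs', 'cnz', 'fc', 'ruk', 'nifth'
Number of parts: 7


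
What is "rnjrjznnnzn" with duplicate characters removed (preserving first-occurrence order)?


Input: 'rnjrjznnnzn'
Operation: keep first occurrence of each character
Scan: s[0]='r' new -> keep; s[1]='n' new -> keep; s[2]='j' new -> keep; s[3]='r' seen -> skip; s[4]='j' seen -> skip; s[5]='z' new -> keep; s[6]='n' seen -> skip; s[7]='n' seen -> skip; s[8]='n' seen -> skip; s[9]='z' seen -> skip; s[10]='n' seen -> skip
Result: rnjz


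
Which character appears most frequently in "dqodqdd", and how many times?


Input: 'dqodqdd'
Operation: tally each character
Counts: 'd':4, 'o':1, 'q':2
Maximum: 'd' appears 4 times


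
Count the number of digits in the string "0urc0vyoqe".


Input string: '0urc0vyoqe'
Operation: count digit characters (0-9)
Scan: '0'(digit), 'u', 'r', 'c', '0'(digit), 'v', 'y', 'o', 'q', 'e'
Digits found: 2
Result: 2


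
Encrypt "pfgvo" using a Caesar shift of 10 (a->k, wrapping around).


Input: 'pfgvo', shift = 10
Operation: for each letter, (position + 10) mod 26
Mapping: 'p'(15+10=25)->'z', 'f'(5+10=15)->'p', 'g'(6+10=16)->'q', 'v'(21+10=31, 31 mod 26=5)->'f', 'o'(14+10=24)->'y'
Result: zpqfy


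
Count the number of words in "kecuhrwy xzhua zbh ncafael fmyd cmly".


Input string: 'kecuhrwy xzhua zbh ncafael fmyd cmly'
Operation: split by spaces
Words found: 'kecuhrwy', 'xzhua', 'zbh', 'ncafael', 'fmyd', 'cmly'
Word count: 6


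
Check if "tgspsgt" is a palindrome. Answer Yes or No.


Input string: 'tgspsgt'
Reversed: 'tgspsgt'
Compare pairs: s[0]='t' vs s[6]='t' (match), s[1]='g' vs s[5]='g' (match), s[2]='s' vs s[4]='s' (match)
Palindrome: Yes


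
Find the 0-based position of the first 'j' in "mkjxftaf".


Input string: 'mkjxftaf'
Target: 'j'
Scanning left to right: s[0]='m', s[1]='k', s[2]='j'
First match at index: 2


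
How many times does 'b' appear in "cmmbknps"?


Input string: 'cmmbknps'
Target character: 'b'
Scan each position: s[3]='b'
Matches found at indices: 3
Total: 1


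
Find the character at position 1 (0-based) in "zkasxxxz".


Input string: 'zkasxxxz'
Operation: get character at index 1
Index mapping: s[0]='z', s[1]='k'
Result: 'k'


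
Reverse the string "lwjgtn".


Input string: 'lwjgtn'
Operation: reverse character order
Original order: 'l' -> 'w' -> 'j' -> 'g' -> 't' -> 'n'
Reversed order: 'n' -> 't' -> 'g' -> 'j' -> 'w' -> 'l'
Result: ntgjwl


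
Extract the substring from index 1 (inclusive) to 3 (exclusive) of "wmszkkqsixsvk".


Input string: 'wmszkkqsixsvk'
Operation: slice [1:3]
Extract characters: s[1]='m', s[2]='s'
Result: ms


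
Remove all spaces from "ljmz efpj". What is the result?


Input string: 'ljmz efpj'
Operation: remove all spaces
Words: 'ljmz', 'efpj'
Join without spaces: ljmzefpj


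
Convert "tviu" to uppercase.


Input string: 'tviu'
Operation: convert each letter to uppercase
Mapping: 't'->'T', 'v'->'V', 'i'->'I', 'u'->'U'
Result: TVIU


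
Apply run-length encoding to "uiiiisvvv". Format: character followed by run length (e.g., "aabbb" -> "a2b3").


Input: 'uiiiisvvv'
Operation: identify consecutive runs
Runs: 'u' -> u1, 'iiii' -> i4, 's' -> s1, 'vvv' -> v3
Encoded: u1i4s1v3


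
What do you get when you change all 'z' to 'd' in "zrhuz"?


Input string: 'zrhuz'
Operation: replace 'z' with 'd'
Positions of 'z': 0, 4
After replacement: drhud


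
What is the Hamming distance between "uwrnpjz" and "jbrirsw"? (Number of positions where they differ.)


String 1: 'uwrnpjz'
String 2: 'jbrirsw'
Compare each position: pos 0: 'u'!='j', pos 1: 'w'!='b', pos 2: 'r'=='r', pos 3: 'n'!='i', pos 4: 'p'!='r', pos 5: 'j'!='s', pos 6: 'z'!='w'
Differing positions: 6
Hamming distance: 6


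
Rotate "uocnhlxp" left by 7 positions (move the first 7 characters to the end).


Input: 'uocnhlxp', shift = 7
Operation: split at index 7 and swap parts
Front part s[0:7] = 'uocnhlx'
Back part s[7:] = 'p'
Rotated = back + front = 'p' + 'uocnhlx'
Result: puocnhlx


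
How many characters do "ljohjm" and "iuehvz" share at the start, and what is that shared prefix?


String 1: 'ljohjm'
String 2: 'iuehvz'
Compare position by position:
pos 0: 'l' vs 'i' differ -> stop
Longest common prefix: "" (length 0)


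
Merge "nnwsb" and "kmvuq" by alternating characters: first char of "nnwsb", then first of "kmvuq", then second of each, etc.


String 1: 'nnwsb'
String 2: 'kmvuq'
Operation: alternate characters
Pairs: 'n'+'k', 'n'+'m', 'w'+'v', 's'+'u', 'b'+'q'
Result: nknmwvsubq


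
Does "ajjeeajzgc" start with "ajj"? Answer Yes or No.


Input string: 'ajjeeajzgc'
Prefix to check: 'ajj'
First 3 characters of input: 'ajj'
Match: True
Result: Yes


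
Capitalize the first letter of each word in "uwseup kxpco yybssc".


Input string: 'uwseup kxpco yybssc'
Operation: capitalize first letter of each word
Word transformations: 'uwseup'->'Uwseup', 'kxpco'->'Kxpco', 'yybssc'->'Yybssc'
Result: Uwseup Kxpco Yybssc


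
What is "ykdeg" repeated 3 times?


Input string: 'ykdeg'
Operation: repeat 3 times
Concatenation: 'ykdeg' + 'ykdeg' + 'ykdeg'
Result: ykdegykdegykdeg


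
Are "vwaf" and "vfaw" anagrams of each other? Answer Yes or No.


String 1: 'vwaf' -> sorted: 'afvw'
String 2: 'vfaw' -> sorted: 'afvw'
Compare sorted forms: 'afvw' == 'afvw'
Anagram: Yes


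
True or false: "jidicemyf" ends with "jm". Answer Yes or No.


Input string: 'jidicemyf'
Suffix to check: 'jm'
Last 2 characters of input: 'yf'
Match: False
Result: No


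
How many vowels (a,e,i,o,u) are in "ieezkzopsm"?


Input string: 'ieezkzopsm'
Operation: count vowels (a, e, i, o, u)
Scan: s[0]='i' (vowel), s[1]='e' (vowel), s[2]='e' (vowel), s[3]='z', s[4]='k', s[5]='z', s[6]='o' (vowel), s[7]='p', s[8]='s', s[9]='m'
Vowels found: 4
Result: 4


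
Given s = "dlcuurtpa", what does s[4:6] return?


Input string: 'dlcuurtpa'
Operation: slice [4:6]
Extract characters: s[4]='u', s[5]='r'
Result: ur


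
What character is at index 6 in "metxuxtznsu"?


Input string: 'metxuxtznsu'
Operation: get character at index 6
Index mapping: s[0]='m', s[1]='e', s[2]='t', s[3]='x', s[4]='u', s[5]='x', s[6]='t'
Result: 't'


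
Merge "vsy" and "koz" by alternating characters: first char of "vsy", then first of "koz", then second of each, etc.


String 1: 'vsy'
String 2: 'koz'
Operation: alternate characters
Pairs: 'v'+'k', 's'+'o', 'y'+'z'
Result: vksoyz


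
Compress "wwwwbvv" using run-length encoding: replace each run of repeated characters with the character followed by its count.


Input: 'wwwwbvv'
Operation: identify consecutive runs
Runs: 'wwww' -> w4, 'b' -> b1, 'vv' -> v2
Encoded: w4b1v2


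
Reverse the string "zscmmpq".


Input string: 'zscmmpq'
Operation: reverse character order
Original order: 'z' -> 's' -> 'c' -> 'm' -> 'm' -> 'p' -> 'q'
Reversed order: 'q' -> 'p' -> 'm' -> 'm' -> 'c' -> 's' -> 'z'
Result: qpmmcsz


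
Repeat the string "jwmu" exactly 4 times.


Input string: 'jwmu'
Operation: repeat 4 times
Concatenation: 'jwmu' + 'jwmu' + 'jwmu' + 'jwmu'
Result: jwmujwmujwmujwmu


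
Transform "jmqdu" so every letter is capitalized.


Input string: 'jmqdu'
Operation: convert each letter to uppercase
Mapping: 'j'->'J', 'm'->'M', 'q'->'Q', 'd'->'D', 'u'->'U'
Result: JMQDU


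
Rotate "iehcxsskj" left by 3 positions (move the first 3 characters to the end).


Input: 'iehcxsskj', shift = 3
Operation: split at index 3 and swap parts
Front part s[0:3] = 'ieh'
Back part s[3:] = 'cxsskj'
Rotated = back + front = 'cxsskj' + 'ieh'
Result: cxsskjieh


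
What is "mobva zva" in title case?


Input string: 'mobva zva'
Operation: capitalize first letter of each word
Word transformations: 'mobva'->'Mobva', 'zva'->'Zva'
Result: Mobva Zva


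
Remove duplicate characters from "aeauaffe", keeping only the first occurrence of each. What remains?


Input: 'aeauaffe'
Operation: keep first occurrence of each character
Scan: s[0]='a' new -> keep; s[1]='e' new -> keep; s[2]='a' seen -> skip; s[3]='u' new -> keep; s[4]='a' seen -> skip; s[5]='f' new -> keep; s[6]='f' seen -> skip; s[7]='e' seen -> skip
Result: aeuf


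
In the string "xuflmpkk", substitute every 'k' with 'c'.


Input string: 'xuflmpkk'
Operation: replace 'k' with 'c'
Positions of 'k': 6, 7
After replacement: xuflmpcc


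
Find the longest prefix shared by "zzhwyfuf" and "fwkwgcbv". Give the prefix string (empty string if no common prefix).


String 1: 'zzhwyfuf'
String 2: 'fwkwgcbv'
Compare position by position:
pos 0: 'z' vs 'f' differ -> stop
Longest common prefix: "" (length 0)


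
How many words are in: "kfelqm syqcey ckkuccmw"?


Input string: 'kfelqm syqcey ckkuccmw'
Operation: split by spaces
Words found: 'kfelqm', 'syqcey', 'ckkuccmw'
Word count: 3


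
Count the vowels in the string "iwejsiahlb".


Input string: 'iwejsiahlb'
Operation: count vowels (a, e, i, o, u)
Scan: s[0]='i' (vowel), s[1]='w', s[2]='e' (vowel), s[3]='j', s[4]='s', s[5]='i' (vowel), s[6]='a' (vowel), s[7]='h', s[8]='l', s[9]='b'
Vowels found: 4
Result: 4


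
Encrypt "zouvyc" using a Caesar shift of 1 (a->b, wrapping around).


Input: 'zouvyc', shift = 1
Operation: for each letter, (position + 1) mod 26
Mapping: 'z'(25+1=26, 26 mod 26=0)->'a', 'o'(14+1=15)->'p', 'u'(20+1=21)->'v', 'v'(21+1=22)->'w', 'y'(24+1=25)->'z', 'c'(2+1=3)->'d'
Result: apvwzd


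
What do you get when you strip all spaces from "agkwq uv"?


Input string: 'agkwq uv'
Operation: remove all spaces
Words: 'agkwq', 'uv'
Join without spaces: agkwquv


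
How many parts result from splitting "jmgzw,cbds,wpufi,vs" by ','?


Input string: 'jmgzw,cbds,wpufi,vs'
Delimiter: ','
Split result: 'jmgzw', 'cbds', 'wpufi', 'vs'
Number of parts: 4


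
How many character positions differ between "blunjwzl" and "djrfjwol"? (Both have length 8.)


String 1: 'blunjwzl'
String 2: 'djrfjwol'
Compare each position: pos 0: 'b'!='d', pos 1: 'l'!='j', pos 2: 'u'!='r', pos 3: 'n'!='f', pos 4: 'j'=='j', pos 5: 'w'=='w', pos 6: 'z'!='o', pos 7: 'l'=='l'
Differing positions: 5
Hamming distance: 5


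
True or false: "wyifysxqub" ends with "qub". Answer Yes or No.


Input string: 'wyifysxqub'
Suffix to check: 'qub'
Last 3 characters of input: 'qub'
Match: True
Result: Yes


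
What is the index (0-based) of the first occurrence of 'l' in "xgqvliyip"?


Input string: 'xgqvliyip'
Target: 'l'
Scanning left to right: s[0]='x', s[1]='g', s[2]='q', s[3]='v', s[4]='l'
First match at index: 4
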